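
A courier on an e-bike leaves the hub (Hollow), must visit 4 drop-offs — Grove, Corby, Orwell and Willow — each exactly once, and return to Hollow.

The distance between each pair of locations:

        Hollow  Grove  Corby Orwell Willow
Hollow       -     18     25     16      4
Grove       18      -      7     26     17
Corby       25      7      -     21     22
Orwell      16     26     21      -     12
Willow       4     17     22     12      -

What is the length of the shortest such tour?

Hollow - Grove - Corby - Orwell - Willow - Hollow: 18+7+21+12+4 = 62
Hollow - Grove - Corby - Willow - Orwell - Hollow: 18+7+22+12+16 = 75
Hollow - Grove - Orwell - Corby - Willow - Hollow: 18+26+21+22+4 = 91
Hollow - Grove - Orwell - Willow - Corby - Hollow: 18+26+12+22+25 = 103
Hollow - Grove - Willow - Corby - Orwell - Hollow: 18+17+22+21+16 = 94
Hollow - Grove - Willow - Orwell - Corby - Hollow: 18+17+12+21+25 = 93
Hollow - Corby - Grove - Orwell - Willow - Hollow: 25+7+26+12+4 = 74
Hollow - Corby - Grove - Willow - Orwell - Hollow: 25+7+17+12+16 = 77
Hollow - Corby - Orwell - Grove - Willow - Hollow: 25+21+26+17+4 = 93
Hollow - Corby - Willow - Grove - Orwell - Hollow: 25+22+17+26+16 = 106
Hollow - Orwell - Grove - Corby - Willow - Hollow: 16+26+7+22+4 = 75
Hollow - Orwell - Corby - Grove - Willow - Hollow: 16+21+7+17+4 = 65
The minimum is 62.
One optimal route: Hollow → Grove → Corby → Orwell → Willow → Hollow (or its reverse).

Minimum total distance: 62.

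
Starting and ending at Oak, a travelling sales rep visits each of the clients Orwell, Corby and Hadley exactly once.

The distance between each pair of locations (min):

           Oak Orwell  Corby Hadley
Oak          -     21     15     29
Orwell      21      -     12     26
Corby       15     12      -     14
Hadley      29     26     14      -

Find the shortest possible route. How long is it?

Minimum total distance: 76 min.

Oak→Orwell→Corby→Hadley→Oak: 21+12+14+29 = 76
Oak→Orwell→Hadley→Corby→Oak: 21+26+14+15 = 76
Oak→Corby→Orwell→Hadley→Oak: 15+12+26+29 = 82
The minimum is 76.
One optimal route: Oak → Orwell → Corby → Hadley → Oak (or its reverse).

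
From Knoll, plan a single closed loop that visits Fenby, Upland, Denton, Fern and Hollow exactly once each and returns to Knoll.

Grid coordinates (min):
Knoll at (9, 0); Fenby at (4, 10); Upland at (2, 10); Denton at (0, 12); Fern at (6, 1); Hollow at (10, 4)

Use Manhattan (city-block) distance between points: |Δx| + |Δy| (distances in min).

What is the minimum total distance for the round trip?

There are 60 distinct closed tours to check (reversals are equivalent).
Knoll→Fenby→Upland→Denton→Fern→Hollow→Knoll: 15+2+4+17+7+5 = 50
Knoll→Fenby→Upland→Denton→Hollow→Fern→Knoll: 15+2+4+18+7+4 = 50
Knoll→Fenby→Upland→Fern→Denton→Hollow→Knoll: 15+2+13+17+18+5 = 70
Knoll→Fenby→Upland→Fern→Hollow→Denton→Knoll: 15+2+13+7+18+21 = 76
Knoll→Fenby→Upland→Hollow→Denton→Fern→Knoll: 15+2+14+18+17+4 = 70
Knoll→Fenby→Upland→Hollow→Fern→Denton→Knoll: 15+2+14+7+17+21 = 76
Knoll→Fenby→Denton→Upland→Fern→Hollow→Knoll: 15+6+4+13+7+5 = 50
Knoll→Fenby→Denton→Upland→Hollow→Fern→Knoll: 15+6+4+14+7+4 = 50
Knoll→Fenby→Denton→Fern→Upland→Hollow→Knoll: 15+6+17+13+14+5 = 70
Knoll→Fenby→Denton→Fern→Hollow→Upland→Knoll: 15+6+17+7+14+17 = 76
Knoll→Fenby→Denton→Hollow→Upland→Fern→Knoll: 15+6+18+14+13+4 = 70
Knoll→Fenby→Denton→Hollow→Fern→Upland→Knoll: 15+6+18+7+13+17 = 76
Knoll→Fenby→Fern→Upland→Denton→Hollow→Knoll: 15+11+13+4+18+5 = 66
Knoll→Fenby→Fern→Upland→Hollow→Denton→Knoll: 15+11+13+14+18+21 = 92
… (46 more)
Knoll→Fern→Fenby→Upland→Denton→Hollow→Knoll: 4+11+2+4+18+5 = 44  ← best
The minimum is 44.
One optimal route: Knoll → Fern → Fenby → Upland → Denton → Hollow → Knoll (or its reverse).

44 min — the shortest possible round trip.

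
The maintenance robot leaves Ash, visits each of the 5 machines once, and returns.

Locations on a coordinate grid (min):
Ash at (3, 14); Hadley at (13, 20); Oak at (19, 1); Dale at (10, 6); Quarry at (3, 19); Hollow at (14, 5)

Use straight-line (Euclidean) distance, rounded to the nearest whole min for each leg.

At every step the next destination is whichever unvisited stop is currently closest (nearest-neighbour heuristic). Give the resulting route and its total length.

60 min along Ash → Quarry → Hadley → Dale → Hollow → Oak → Ash.

From Ash: distances to unvisited — Quarry=5, Dale=11, Hadley=12, Hollow=14, Oak=21. Nearest is Quarry (5).
From Quarry: distances to unvisited — Hadley=10, Dale=15, Hollow=18, Oak=24. Nearest is Hadley (10).
From Hadley: distances to unvisited — Dale=14, Hollow=15, Oak=20. Nearest is Dale (14).
From Dale: distances to unvisited — Hollow=4, Oak=10. Nearest is Hollow (4).
From Hollow: distances to unvisited — Oak=6. Nearest is Oak (6).
Return Oak→Ash: 21.
Total = 5 + 10 + 14 + 4 + 6 + 21 = 60.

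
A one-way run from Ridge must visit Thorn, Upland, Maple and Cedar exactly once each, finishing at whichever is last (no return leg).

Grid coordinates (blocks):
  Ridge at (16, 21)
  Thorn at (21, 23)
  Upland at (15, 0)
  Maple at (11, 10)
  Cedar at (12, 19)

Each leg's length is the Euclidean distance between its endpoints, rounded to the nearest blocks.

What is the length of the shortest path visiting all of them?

Shortest open route: 35 blocks.

There are 4! = 24 possible orderings.
Ridge → Thorn → Upland → Maple → Cedar: 5+24+11+9 = 49
Ridge → Thorn → Upland → Cedar → Maple: 5+24+19+9 = 57
Ridge → Thorn → Maple → Upland → Cedar: 5+16+11+19 = 51
Ridge → Thorn → Maple → Cedar → Upland: 5+16+9+19 = 49
Ridge → Thorn → Cedar → Upland → Maple: 5+10+19+11 = 45
Ridge → Thorn → Cedar → Maple → Upland: 5+10+9+11 = 35
Ridge → Upland → Thorn → Maple → Cedar: 21+24+16+9 = 70
Ridge → Upland → Thorn → Cedar → Maple: 21+24+10+9 = 64
Ridge → Upland → Maple → Thorn → Cedar: 21+11+16+10 = 58
Ridge → Upland → Maple → Cedar → Thorn: 21+11+9+10 = 51
Ridge → Upland → Cedar → Thorn → Maple: 21+19+10+16 = 66
Ridge → Upland → Cedar → Maple → Thorn: 21+19+9+16 = 65
Ridge → Maple → Thorn → Upland → Cedar: 12+16+24+19 = 71
Ridge → Maple → Thorn → Cedar → Upland: 12+16+10+19 = 57
… (10 more)
The minimum is 35.
One shortest path: Ridge → Thorn → Cedar → Maple → Upland.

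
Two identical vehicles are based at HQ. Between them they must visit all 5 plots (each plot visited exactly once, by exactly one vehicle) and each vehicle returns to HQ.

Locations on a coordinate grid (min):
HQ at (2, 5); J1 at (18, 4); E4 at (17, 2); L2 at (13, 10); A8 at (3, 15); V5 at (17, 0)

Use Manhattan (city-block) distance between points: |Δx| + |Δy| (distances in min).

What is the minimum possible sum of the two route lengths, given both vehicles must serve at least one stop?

Check every non-empty split of the stops between the two vehicles; for each half take its own optimal tour:
  {J1} + {E4, L2, A8, V5}: 34 + 60 = 94
  {E4} + {J1, L2, A8, V5}: 36 + 62 = 98
  {J1, E4} + {L2, A8, V5}: 38 + 60 = 98
  {L2} + {J1, E4, A8, V5}: 32 + 62 = 94
  {J1, L2} + {E4, A8, V5}: 44 + 60 = 104
  {E4, L2} + {J1, A8, V5}: 46 + 62 = 108
  … (15 splits in total)
  {A8} + {J1, E4, L2, V5}: 22 + 52 = 74  ← best
Best: vehicle 1 HQ → A8 → HQ = 22; vehicle 2 HQ → J1 → E4 → V5 → L2 → HQ = 52; combined 74.

74 min — the smallest possible combined total.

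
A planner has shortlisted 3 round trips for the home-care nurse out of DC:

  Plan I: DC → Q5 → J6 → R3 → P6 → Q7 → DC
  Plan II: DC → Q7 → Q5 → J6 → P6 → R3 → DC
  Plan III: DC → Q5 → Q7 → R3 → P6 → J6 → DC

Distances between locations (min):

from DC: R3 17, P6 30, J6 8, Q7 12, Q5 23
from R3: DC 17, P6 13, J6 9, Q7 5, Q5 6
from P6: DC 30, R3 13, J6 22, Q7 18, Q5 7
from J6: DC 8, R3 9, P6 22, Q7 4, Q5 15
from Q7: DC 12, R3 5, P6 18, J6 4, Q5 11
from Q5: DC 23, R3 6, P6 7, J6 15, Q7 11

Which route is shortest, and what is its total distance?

Plan I: 23 + 15 + 9 + 13 + 18 + 12 = 90
Plan II: 12 + 11 + 15 + 22 + 13 + 17 = 90
Plan III: 23 + 11 + 5 + 13 + 22 + 8 = 82

Shortest is Plan III, total 82 min.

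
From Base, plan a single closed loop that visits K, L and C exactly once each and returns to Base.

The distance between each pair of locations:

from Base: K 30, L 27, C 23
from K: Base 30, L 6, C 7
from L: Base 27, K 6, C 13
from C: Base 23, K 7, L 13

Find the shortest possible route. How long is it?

63 — the shortest possible round trip.

With 3 stops there are 3!/2 = 3 distinct round trips (a route and its reverse cost the same).
Base-K-L-C-Base: 30+6+13+23 = 72
Base-K-C-L-Base: 30+7+13+27 = 77
Base-L-K-C-Base: 27+6+7+23 = 63
The minimum is 63.
One optimal route: Base → L → K → C → Base (or its reverse).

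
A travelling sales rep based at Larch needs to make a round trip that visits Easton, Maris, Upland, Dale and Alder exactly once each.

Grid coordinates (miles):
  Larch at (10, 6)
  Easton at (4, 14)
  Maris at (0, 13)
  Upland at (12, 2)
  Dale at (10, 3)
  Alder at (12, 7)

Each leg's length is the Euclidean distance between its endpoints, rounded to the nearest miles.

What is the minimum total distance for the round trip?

Larch - Easton - Maris - Upland - Dale - Alder - Larch: 10+4+16+2+4+2 = 38
Larch - Easton - Maris - Upland - Alder - Dale - Larch: 10+4+16+5+4+3 = 42
Larch - Easton - Maris - Dale - Upland - Alder - Larch: 10+4+14+2+5+2 = 37
Larch - Easton - Maris - Dale - Alder - Upland - Larch: 10+4+14+4+5+4 = 41
Larch - Easton - Maris - Alder - Upland - Dale - Larch: 10+4+13+5+2+3 = 37
Larch - Easton - Maris - Alder - Dale - Upland - Larch: 10+4+13+4+2+4 = 37
Larch - Easton - Upland - Maris - Dale - Alder - Larch: 10+14+16+14+4+2 = 60
Larch - Easton - Upland - Maris - Alder - Dale - Larch: 10+14+16+13+4+3 = 60
Larch - Easton - Upland - Dale - Maris - Alder - Larch: 10+14+2+14+13+2 = 55
Larch - Easton - Upland - Dale - Alder - Maris - Larch: 10+14+2+4+13+12 = 55
Larch - Easton - Upland - Alder - Maris - Dale - Larch: 10+14+5+13+14+3 = 59
Larch - Easton - Upland - Alder - Dale - Maris - Larch: 10+14+5+4+14+12 = 59
Larch - Easton - Dale - Maris - Upland - Alder - Larch: 10+13+14+16+5+2 = 60
Larch - Easton - Dale - Maris - Alder - Upland - Larch: 10+13+14+13+5+4 = 59
… (46 more)
The minimum is 37.
One optimal route: Larch → Easton → Maris → Dale → Upland → Alder → Larch (or its reverse).

37 miles — the shortest possible round trip.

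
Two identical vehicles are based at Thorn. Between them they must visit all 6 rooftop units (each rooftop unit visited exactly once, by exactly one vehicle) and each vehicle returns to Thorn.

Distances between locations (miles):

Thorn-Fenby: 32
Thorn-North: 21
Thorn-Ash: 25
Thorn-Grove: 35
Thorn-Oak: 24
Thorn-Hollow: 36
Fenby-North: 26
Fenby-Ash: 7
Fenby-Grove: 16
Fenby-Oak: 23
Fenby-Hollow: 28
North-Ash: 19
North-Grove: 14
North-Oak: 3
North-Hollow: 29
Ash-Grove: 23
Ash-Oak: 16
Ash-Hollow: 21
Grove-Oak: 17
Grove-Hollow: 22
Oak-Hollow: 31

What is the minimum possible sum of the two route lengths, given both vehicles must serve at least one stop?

Minimum combined distance: 154 miles.

Check every non-empty split of the stops between the two vehicles; for each half take its own optimal tour:
  {Fenby} + {North, Ash, Grove, Oak, Hollow}: 64 + 109 = 173
  {North} + {Fenby, Ash, Grove, Oak, Hollow}: 42 + 121 = 163
  {Fenby, North} + {Ash, Grove, Oak, Hollow}: 79 + 109 = 188
  {Ash} + {Fenby, North, Grove, Oak, Hollow}: 50 + 121 = 171
  {Fenby, Ash} + {North, Grove, Oak, Hollow}: 64 + 99 = 163
  {North, Ash} + {Fenby, Grove, Oak, Hollow}: 65 + 121 = 186
  … (31 splits in total)
  {North, Oak} + {Fenby, Ash, Grove, Hollow}: 48 + 106 = 154  ← best
Best: vehicle 1 Thorn → North → Oak → Thorn = 48; vehicle 2 Thorn → Ash → Fenby → Grove → Hollow → Thorn = 106; combined 154.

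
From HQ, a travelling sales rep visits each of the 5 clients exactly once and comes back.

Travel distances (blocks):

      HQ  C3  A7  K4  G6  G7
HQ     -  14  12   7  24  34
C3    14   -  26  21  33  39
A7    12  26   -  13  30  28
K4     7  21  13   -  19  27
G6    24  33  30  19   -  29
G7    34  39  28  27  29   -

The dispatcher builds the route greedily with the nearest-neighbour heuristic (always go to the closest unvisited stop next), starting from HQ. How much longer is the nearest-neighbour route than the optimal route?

From HQ: K4=7, A7=12, C3=14, G6=24, G7=34 → choose K4 (7).
From K4: A7=13, G6=19, C3=21, G7=27 → choose A7 (13).
From A7: C3=26, G7=28, G6=30 → choose C3 (26).
From C3: G6=33, G7=39 → choose G6 (33).
From G6: G7=29 → choose G7 (29).
NN route HQ → K4 → A7 → C3 → G6 → G7 → HQ costs 142.
Optimal: HQ → C3 → A7 → G7 → G6 → K4 → HQ costs 123 (by enumerating all 60 distinct tours).
Excess = 142 − 123 = 19.

19 blocks longer than the optimal tour.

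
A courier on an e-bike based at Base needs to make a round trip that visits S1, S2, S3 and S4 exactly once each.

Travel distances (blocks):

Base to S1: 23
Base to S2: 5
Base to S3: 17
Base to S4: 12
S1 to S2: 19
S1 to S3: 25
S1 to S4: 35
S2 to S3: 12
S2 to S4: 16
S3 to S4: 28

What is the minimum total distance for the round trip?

88 blocks — the shortest possible round trip.

Base-S1-S2-S3-S4-Base: 23+19+12+28+12 = 94
Base-S1-S2-S4-S3-Base: 23+19+16+28+17 = 103
Base-S1-S3-S2-S4-Base: 23+25+12+16+12 = 88
Base-S1-S3-S4-S2-Base: 23+25+28+16+5 = 97
Base-S1-S4-S2-S3-Base: 23+35+16+12+17 = 103
Base-S1-S4-S3-S2-Base: 23+35+28+12+5 = 103
Base-S2-S1-S3-S4-Base: 5+19+25+28+12 = 89
Base-S2-S1-S4-S3-Base: 5+19+35+28+17 = 104
Base-S2-S3-S1-S4-Base: 5+12+25+35+12 = 89
Base-S2-S4-S1-S3-Base: 5+16+35+25+17 = 98
Base-S3-S1-S2-S4-Base: 17+25+19+16+12 = 89
Base-S3-S2-S1-S4-Base: 17+12+19+35+12 = 95
The minimum is 88.
One optimal route: Base → S1 → S3 → S2 → S4 → Base (or its reverse).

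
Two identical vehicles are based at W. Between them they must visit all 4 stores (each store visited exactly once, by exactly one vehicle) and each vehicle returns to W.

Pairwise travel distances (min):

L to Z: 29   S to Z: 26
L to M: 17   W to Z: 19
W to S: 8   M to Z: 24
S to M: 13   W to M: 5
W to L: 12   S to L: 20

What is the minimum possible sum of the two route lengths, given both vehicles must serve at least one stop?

Try each way of splitting the stops between the two vehicles (each non-empty) and, for each split, find the best tour for each vehicle:
  {S} + {L, M, Z}: 16 + 70 = 86
  {L} + {S, M, Z}: 24 + 63 = 87
  {S, L} + {M, Z}: 40 + 48 = 88
  {M} + {S, L, Z}: 10 + 75 = 85
  {S, M} + {L, Z}: 26 + 60 = 86
  {L, M} + {S, Z}: 34 + 53 = 87
  … (7 splits in total)
Best: vehicle 1 W → M → W = 10; vehicle 2 W → S → Z → L → W = 75; combined 85.

Minimum combined distance: 85 min.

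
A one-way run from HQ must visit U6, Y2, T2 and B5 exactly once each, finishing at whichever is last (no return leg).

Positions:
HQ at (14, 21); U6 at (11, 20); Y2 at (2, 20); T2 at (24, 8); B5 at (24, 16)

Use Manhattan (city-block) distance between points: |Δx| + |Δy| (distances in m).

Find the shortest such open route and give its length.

Minimum one-way distance = 47 m.

There are 4! = 24 possible orderings.
HQ → U6 → Y2 → T2 → B5: 4+9+34+8 = 55
HQ → U6 → Y2 → B5 → T2: 4+9+26+8 = 47
HQ → U6 → T2 → Y2 → B5: 4+25+34+26 = 89
HQ → U6 → T2 → B5 → Y2: 4+25+8+26 = 63
HQ → U6 → B5 → Y2 → T2: 4+17+26+34 = 81
HQ → U6 → B5 → T2 → Y2: 4+17+8+34 = 63
HQ → Y2 → U6 → T2 → B5: 13+9+25+8 = 55
HQ → Y2 → U6 → B5 → T2: 13+9+17+8 = 47
HQ → Y2 → T2 → U6 → B5: 13+34+25+17 = 89
HQ → Y2 → T2 → B5 → U6: 13+34+8+17 = 72
HQ → Y2 → B5 → U6 → T2: 13+26+17+25 = 81
HQ → Y2 → B5 → T2 → U6: 13+26+8+25 = 72
HQ → T2 → U6 → Y2 → B5: 23+25+9+26 = 83
HQ → T2 → U6 → B5 → Y2: 23+25+17+26 = 91
… (10 more)
The minimum is 47.
One shortest path: HQ → U6 → Y2 → B5 → T2.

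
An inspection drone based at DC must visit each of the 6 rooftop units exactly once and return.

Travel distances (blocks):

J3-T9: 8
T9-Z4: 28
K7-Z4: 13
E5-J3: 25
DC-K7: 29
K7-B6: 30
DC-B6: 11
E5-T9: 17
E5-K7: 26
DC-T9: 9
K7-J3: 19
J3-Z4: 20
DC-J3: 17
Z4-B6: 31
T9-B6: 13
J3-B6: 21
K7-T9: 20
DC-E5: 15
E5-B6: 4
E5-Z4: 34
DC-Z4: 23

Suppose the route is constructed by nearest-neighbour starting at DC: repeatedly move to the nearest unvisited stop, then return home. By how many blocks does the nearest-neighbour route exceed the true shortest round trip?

8 blocks longer than the optimal tour.

DC: T9=9, B6=11, E5=15, J3=17, Z4=23, K7=29 ⇒ T9
T9: J3=8, B6=13, E5=17, K7=20, Z4=28 ⇒ J3
J3: K7=19, Z4=20, B6=21, E5=25 ⇒ K7
K7: Z4=13, E5=26, B6=30 ⇒ Z4
Z4: B6=31, E5=34 ⇒ B6
B6: E5=4 ⇒ E5
NN route DC → T9 → J3 → K7 → Z4 → B6 → E5 → DC costs 99.
Optimal: DC → T9 → J3 → Z4 → K7 → E5 → B6 → DC costs 91 (by enumerating all 360 distinct tours).
Excess = 99 − 91 = 8.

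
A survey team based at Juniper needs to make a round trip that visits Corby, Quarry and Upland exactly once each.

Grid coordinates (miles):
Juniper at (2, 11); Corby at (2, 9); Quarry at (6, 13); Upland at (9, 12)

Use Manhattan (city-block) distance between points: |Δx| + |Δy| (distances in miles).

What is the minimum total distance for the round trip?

Juniper - Corby - Quarry - Upland - Juniper: 2+8+4+8 = 22
Juniper - Corby - Upland - Quarry - Juniper: 2+10+4+6 = 22
Juniper - Quarry - Corby - Upland - Juniper: 6+8+10+8 = 32
The minimum is 22.
One optimal route: Juniper → Corby → Quarry → Upland → Juniper (or its reverse).

22 miles — the shortest possible round trip.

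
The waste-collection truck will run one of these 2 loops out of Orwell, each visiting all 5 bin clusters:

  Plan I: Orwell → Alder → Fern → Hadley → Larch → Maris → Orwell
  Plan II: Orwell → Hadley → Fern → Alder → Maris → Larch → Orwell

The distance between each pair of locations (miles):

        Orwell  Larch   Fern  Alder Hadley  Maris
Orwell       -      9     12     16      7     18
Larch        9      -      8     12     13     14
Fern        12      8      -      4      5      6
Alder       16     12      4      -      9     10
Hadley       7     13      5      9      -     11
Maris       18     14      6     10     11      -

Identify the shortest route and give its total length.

49 miles — Plan II is the shortest.

Plan I: 16 + 4 + 5 + 13 + 14 + 18 = 70
Plan II: 7 + 5 + 4 + 10 + 14 + 9 = 49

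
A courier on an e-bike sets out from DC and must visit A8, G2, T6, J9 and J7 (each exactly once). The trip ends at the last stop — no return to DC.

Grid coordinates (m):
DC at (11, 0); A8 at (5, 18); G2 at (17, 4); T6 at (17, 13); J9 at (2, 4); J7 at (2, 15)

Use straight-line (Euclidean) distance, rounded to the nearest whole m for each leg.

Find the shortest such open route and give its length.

Shortest open route: 44 m.

There are 5! = 120 possible orderings.
DC - A8 - G2 - T6 - J9 - J7: 19+18+9+17+11 = 74
DC - A8 - G2 - T6 - J7 - J9: 19+18+9+15+11 = 72
DC - A8 - G2 - J9 - T6 - J7: 19+18+15+17+15 = 84
DC - A8 - G2 - J9 - J7 - T6: 19+18+15+11+15 = 78
DC - A8 - G2 - J7 - T6 - J9: 19+18+19+15+17 = 88
DC - A8 - G2 - J7 - J9 - T6: 19+18+19+11+17 = 84
DC - A8 - T6 - G2 - J9 - J7: 19+13+9+15+11 = 67
DC - A8 - T6 - G2 - J7 - J9: 19+13+9+19+11 = 71
DC - A8 - T6 - J9 - G2 - J7: 19+13+17+15+19 = 83
DC - A8 - T6 - J9 - J7 - G2: 19+13+17+11+19 = 79
DC - A8 - T6 - J7 - G2 - J9: 19+13+15+19+15 = 81
DC - A8 - T6 - J7 - J9 - G2: 19+13+15+11+15 = 73
DC - A8 - J9 - G2 - T6 - J7: 19+14+15+9+15 = 72
DC - A8 - J9 - G2 - J7 - T6: 19+14+15+19+15 = 82
… (106 more)
DC - G2 - T6 - A8 - J7 - J9: 7+9+13+4+11 = 44  ← best
The minimum is 44.
One shortest path: DC → G2 → T6 → A8 → J7 → J9.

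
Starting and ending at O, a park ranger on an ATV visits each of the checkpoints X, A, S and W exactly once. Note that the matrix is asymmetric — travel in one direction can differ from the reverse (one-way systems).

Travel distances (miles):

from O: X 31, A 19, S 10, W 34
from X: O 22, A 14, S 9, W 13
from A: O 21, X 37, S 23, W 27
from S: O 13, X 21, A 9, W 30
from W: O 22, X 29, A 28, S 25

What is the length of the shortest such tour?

O → X → A → S → W → O: 31+14+23+30+22 = 120
O → X → A → W → S → O: 31+14+27+25+13 = 110
O → X → S → A → W → O: 31+9+9+27+22 = 98
O → X → S → W → A → O: 31+9+30+28+21 = 119
O → X → W → A → S → O: 31+13+28+23+13 = 108
O → X → W → S → A → O: 31+13+25+9+21 = 99
O → A → X → S → W → O: 19+37+9+30+22 = 117
O → A → X → W → S → O: 19+37+13+25+13 = 107
O → A → S → X → W → O: 19+23+21+13+22 = 98
O → A → S → W → X → O: 19+23+30+29+22 = 123
O → A → W → X → S → O: 19+27+29+9+13 = 97
O → A → W → S → X → O: 19+27+25+21+22 = 114
O → S → X → A → W → O: 10+21+14+27+22 = 94
O → S → X → W → A → O: 10+21+13+28+21 = 93
… (10 more)
O → S → A → X → W → O: 10+9+37+13+22 = 91  ← best
The minimum is 91.
One optimal route: O → S → A → X → W → O.

Minimum total distance: 91 miles.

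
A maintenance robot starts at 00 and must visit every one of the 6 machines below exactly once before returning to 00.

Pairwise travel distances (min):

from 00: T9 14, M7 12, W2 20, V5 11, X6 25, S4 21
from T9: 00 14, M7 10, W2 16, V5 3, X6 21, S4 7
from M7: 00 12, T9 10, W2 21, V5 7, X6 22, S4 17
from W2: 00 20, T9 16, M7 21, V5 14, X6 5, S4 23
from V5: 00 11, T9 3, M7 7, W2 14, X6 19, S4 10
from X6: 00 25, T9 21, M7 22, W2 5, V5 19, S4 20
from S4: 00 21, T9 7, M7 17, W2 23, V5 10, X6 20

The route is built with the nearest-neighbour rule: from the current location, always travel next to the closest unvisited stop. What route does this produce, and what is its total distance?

Nearest-neighbour total = 89 min; route 00 → V5 → T9 → S4 → M7 → W2 → X6 → 00.

At 00 the remaining stops are V5 11, M7 12, T9 14, W2 20, S4 21, X6 25; go to V5.
At V5 the remaining stops are T9 3, M7 7, S4 10, W2 14, X6 19; go to T9.
At T9 the remaining stops are S4 7, M7 10, W2 16, X6 21; go to S4.
At S4 the remaining stops are M7 17, X6 20, W2 23; go to M7.
At M7 the remaining stops are W2 21, X6 22; go to W2.
At W2 the remaining stops are X6 5; go to X6.
Return X6→00: 25.
Total = 11 + 3 + 7 + 17 + 21 + 5 + 25 = 89.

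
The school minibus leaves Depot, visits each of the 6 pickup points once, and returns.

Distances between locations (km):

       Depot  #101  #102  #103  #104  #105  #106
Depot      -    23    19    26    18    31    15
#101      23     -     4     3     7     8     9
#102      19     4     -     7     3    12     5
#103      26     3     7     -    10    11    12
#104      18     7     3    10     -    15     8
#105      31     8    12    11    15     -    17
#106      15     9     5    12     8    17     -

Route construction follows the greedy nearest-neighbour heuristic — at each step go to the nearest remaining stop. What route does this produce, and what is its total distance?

Depot → [#106:15 / #104:18 / #102:19 / #101:23 / #103:26 / #105:31] → #106 (15)
#106 → [#102:5 / #104:8 / #101:9 / #103:12 / #105:17] → #102 (5)
#102 → [#104:3 / #101:4 / #103:7 / #105:12] → #104 (3)
#104 → [#101:7 / #103:10 / #105:15] → #101 (7)
#101 → [#103:3 / #105:8] → #103 (3)
#103 → [#105:11] → #105 (11)
Return #105→Depot: 31.
Total = 15 + 5 + 3 + 7 + 3 + 11 + 31 = 75.

75 km along Depot → #106 → #102 → #104 → #101 → #103 → #105 → Depot.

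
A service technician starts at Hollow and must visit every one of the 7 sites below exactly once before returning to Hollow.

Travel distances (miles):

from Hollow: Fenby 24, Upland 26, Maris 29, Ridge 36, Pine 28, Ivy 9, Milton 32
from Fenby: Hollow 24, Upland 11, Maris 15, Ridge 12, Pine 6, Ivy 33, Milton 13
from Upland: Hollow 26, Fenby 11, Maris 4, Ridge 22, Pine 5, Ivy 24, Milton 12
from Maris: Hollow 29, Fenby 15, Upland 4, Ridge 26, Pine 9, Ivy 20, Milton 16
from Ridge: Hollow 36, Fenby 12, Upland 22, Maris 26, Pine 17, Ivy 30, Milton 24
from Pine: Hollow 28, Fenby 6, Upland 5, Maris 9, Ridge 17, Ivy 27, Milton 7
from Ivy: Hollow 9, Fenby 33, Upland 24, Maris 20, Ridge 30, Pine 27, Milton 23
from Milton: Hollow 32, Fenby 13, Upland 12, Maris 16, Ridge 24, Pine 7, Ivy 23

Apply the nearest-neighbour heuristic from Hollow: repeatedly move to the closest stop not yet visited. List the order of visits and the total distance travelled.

At Hollow the remaining stops are Ivy 9, Fenby 24, Upland 26, Pine 28, Maris 29, Milton 32, Ridge 36; go to Ivy.
At Ivy the remaining stops are Maris 20, Milton 23, Upland 24, Pine 27, Ridge 30, Fenby 33; go to Maris.
At Maris the remaining stops are Upland 4, Pine 9, Fenby 15, Milton 16, Ridge 26; go to Upland.
At Upland the remaining stops are Pine 5, Fenby 11, Milton 12, Ridge 22; go to Pine.
At Pine the remaining stops are Fenby 6, Milton 7, Ridge 17; go to Fenby.
At Fenby the remaining stops are Ridge 12, Milton 13; go to Ridge.
At Ridge the remaining stops are Milton 24; go to Milton.
Return Milton→Hollow: 32.
Total = 9 + 20 + 4 + 5 + 6 + 12 + 24 + 32 = 112.

Nearest-neighbour total = 112 miles; route Hollow → Ivy → Maris → Upland → Pine → Fenby → Ridge → Milton → Hollow.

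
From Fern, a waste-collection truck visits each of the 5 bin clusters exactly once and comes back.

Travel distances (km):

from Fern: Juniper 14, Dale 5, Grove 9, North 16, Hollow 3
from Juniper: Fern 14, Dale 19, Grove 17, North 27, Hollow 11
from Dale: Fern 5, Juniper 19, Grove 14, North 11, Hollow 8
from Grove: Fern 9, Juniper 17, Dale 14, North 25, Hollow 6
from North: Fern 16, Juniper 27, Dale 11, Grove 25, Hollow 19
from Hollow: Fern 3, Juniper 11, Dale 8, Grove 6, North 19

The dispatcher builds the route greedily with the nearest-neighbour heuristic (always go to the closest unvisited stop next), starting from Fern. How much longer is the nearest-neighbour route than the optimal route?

From Fern: Hollow=3, Dale=5, Grove=9, Juniper=14, North=16 → choose Hollow (3).
From Hollow: Grove=6, Dale=8, Juniper=11, North=19 → choose Grove (6).
From Grove: Dale=14, Juniper=17, North=25 → choose Dale (14).
From Dale: North=11, Juniper=19 → choose North (11).
From North: Juniper=27 → choose Juniper (27).
NN route Fern → Hollow → Grove → Dale → North → Juniper → Fern costs 75.
Optimal: Fern → Dale → North → Juniper → Grove → Hollow → Fern costs 69 (by enumerating all 60 distinct tours).
Excess = 75 − 69 = 6.

Excess over optimum: 6 km.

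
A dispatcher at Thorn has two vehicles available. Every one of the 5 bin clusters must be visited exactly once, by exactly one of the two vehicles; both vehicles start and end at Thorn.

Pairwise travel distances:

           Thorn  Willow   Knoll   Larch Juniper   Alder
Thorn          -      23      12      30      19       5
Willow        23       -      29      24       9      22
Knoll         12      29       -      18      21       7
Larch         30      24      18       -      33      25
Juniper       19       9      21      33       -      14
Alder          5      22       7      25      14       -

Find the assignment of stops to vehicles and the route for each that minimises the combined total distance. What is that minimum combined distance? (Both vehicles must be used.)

92 — the smallest possible combined total.

There are 2^4 − 1 = 15 ways to divide the 5 stops into two non-empty groups. For each, the best each vehicle can do is its own shortest tour through its group:
  {Willow} + {Knoll, Larch, Juniper, Alder}: 46 + 82 = 128
  {Knoll} + {Willow, Larch, Juniper, Alder}: 24 + 82 = 106
  {Willow, Knoll} + {Larch, Juniper, Alder}: 64 + 82 = 146
  {Larch} + {Willow, Knoll, Juniper, Alder}: 60 + 65 = 125
  {Willow, Larch} + {Knoll, Juniper, Alder}: 77 + 52 = 129
  {Knoll, Larch} + {Willow, Juniper, Alder}: 60 + 51 = 111
  … (15 splits in total)
  {Willow, Knoll, Larch, Juniper} + {Alder}: 82 + 10 = 92  ← best
Best: vehicle 1 Thorn → Knoll → Larch → Willow → Juniper → Thorn = 82; vehicle 2 Thorn → Alder → Thorn = 10; combined 92.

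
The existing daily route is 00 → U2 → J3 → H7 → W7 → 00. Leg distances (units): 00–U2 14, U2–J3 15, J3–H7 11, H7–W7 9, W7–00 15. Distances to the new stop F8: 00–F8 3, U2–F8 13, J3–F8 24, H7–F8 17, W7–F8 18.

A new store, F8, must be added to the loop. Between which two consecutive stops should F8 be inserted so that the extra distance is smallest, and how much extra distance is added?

Insertion cost between consecutive stops i–j is d(i,F8) + d(F8,j) − d(i,j):
  between 00 and U2: 3 + 13 − 14 = 2
  between U2 and J3: 13 + 24 − 15 = 22
  between J3 and H7: 24 + 17 − 11 = 30
  between H7 and W7: 17 + 18 − 9 = 26
  between W7 and 00: 18 + 3 − 15 = 6
Cheapest insertion is between 00 and U2, adding 2.
New total = 64 + 2 = 66.

Minimum extra distance: 2, inserting F8 between 00 and U2.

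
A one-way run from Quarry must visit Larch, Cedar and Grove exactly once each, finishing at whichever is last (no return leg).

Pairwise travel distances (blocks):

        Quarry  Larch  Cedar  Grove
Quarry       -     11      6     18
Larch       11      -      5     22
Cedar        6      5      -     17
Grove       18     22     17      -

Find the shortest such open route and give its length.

There are 3! = 6 possible orderings.
Quarry - Larch - Cedar - Grove: 11+5+17 = 33
Quarry - Larch - Grove - Cedar: 11+22+17 = 50
Quarry - Cedar - Larch - Grove: 6+5+22 = 33
Quarry - Cedar - Grove - Larch: 6+17+22 = 45
Quarry - Grove - Larch - Cedar: 18+22+5 = 45
Quarry - Grove - Cedar - Larch: 18+17+5 = 40
The minimum is 33.
One shortest path: Quarry → Larch → Cedar → Grove.

Shortest open route: 33 blocks.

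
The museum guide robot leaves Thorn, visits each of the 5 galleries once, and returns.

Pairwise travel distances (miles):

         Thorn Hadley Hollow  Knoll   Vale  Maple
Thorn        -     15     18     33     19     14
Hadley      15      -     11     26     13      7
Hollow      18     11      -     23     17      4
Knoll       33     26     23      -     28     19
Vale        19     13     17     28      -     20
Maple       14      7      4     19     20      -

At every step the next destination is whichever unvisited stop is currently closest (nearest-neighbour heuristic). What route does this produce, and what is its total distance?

At Thorn the remaining stops are Maple 14, Hadley 15, Hollow 18, Vale 19, Knoll 33; go to Maple.
At Maple the remaining stops are Hollow 4, Hadley 7, Knoll 19, Vale 20; go to Hollow.
At Hollow the remaining stops are Hadley 11, Vale 17, Knoll 23; go to Hadley.
At Hadley the remaining stops are Vale 13, Knoll 26; go to Vale.
At Vale the remaining stops are Knoll 28; go to Knoll.
Return Knoll→Thorn: 33.
Total = 14 + 4 + 11 + 13 + 28 + 33 = 103.

103 miles along Thorn → Maple → Hollow → Hadley → Vale → Knoll → Thorn.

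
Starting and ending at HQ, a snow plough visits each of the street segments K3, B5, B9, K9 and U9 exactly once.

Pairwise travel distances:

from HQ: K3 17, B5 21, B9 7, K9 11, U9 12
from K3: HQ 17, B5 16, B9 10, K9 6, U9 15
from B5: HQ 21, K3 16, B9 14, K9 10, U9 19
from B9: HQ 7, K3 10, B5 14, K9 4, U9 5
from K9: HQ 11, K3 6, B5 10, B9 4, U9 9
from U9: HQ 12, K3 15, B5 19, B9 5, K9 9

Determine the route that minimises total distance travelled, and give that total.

Shortest round trip = 64.

HQ→K3→B5→B9→K9→U9→HQ: 17+16+14+4+9+12 = 72
HQ→K3→B5→B9→U9→K9→HQ: 17+16+14+5+9+11 = 72
HQ→K3→B5→K9→B9→U9→HQ: 17+16+10+4+5+12 = 64
HQ→K3→B5→K9→U9→B9→HQ: 17+16+10+9+5+7 = 64
HQ→K3→B5→U9→B9→K9→HQ: 17+16+19+5+4+11 = 72
HQ→K3→B5→U9→K9→B9→HQ: 17+16+19+9+4+7 = 72
HQ→K3→B9→B5→K9→U9→HQ: 17+10+14+10+9+12 = 72
HQ→K3→B9→B5→U9→K9→HQ: 17+10+14+19+9+11 = 80
HQ→K3→B9→K9→B5→U9→HQ: 17+10+4+10+19+12 = 72
HQ→K3→B9→K9→U9→B5→HQ: 17+10+4+9+19+21 = 80
HQ→K3→B9→U9→B5→K9→HQ: 17+10+5+19+10+11 = 72
HQ→K3→B9→U9→K9→B5→HQ: 17+10+5+9+10+21 = 72
HQ→K3→K9→B5→B9→U9→HQ: 17+6+10+14+5+12 = 64
HQ→K3→K9→B5→U9→B9→HQ: 17+6+10+19+5+7 = 64
… (46 more)
The minimum is 64.
One optimal route: HQ → K3 → B5 → K9 → B9 → U9 → HQ (or its reverse).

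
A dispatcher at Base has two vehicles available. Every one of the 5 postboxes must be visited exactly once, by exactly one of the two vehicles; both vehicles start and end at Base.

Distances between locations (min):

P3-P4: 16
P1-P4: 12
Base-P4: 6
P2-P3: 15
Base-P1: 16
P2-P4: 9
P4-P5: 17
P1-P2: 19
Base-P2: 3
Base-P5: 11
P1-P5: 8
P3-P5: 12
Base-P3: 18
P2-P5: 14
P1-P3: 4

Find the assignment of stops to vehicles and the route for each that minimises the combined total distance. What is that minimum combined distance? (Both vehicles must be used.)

Try each way of splitting the stops between the two vehicles (each non-empty) and, for each split, find the best tour for each vehicle:
  {P1} + {P2, P3, P4, P5}: 32 + 51 = 83
  {P2} + {P1, P3, P4, P5}: 6 + 45 = 51
  {P1, P2} + {P3, P4, P5}: 38 + 45 = 83
  {P3} + {P1, P2, P4, P5}: 36 + 43 = 79
  {P1, P3} + {P2, P4, P5}: 38 + 40 = 78
  {P2, P3} + {P1, P4, P5}: 36 + 37 = 73
  … (15 splits in total)
Best: vehicle 1 Base → P2 → Base = 6; vehicle 2 Base → P4 → P1 → P3 → P5 → Base = 45; combined 51.

51 min — the smallest possible combined total.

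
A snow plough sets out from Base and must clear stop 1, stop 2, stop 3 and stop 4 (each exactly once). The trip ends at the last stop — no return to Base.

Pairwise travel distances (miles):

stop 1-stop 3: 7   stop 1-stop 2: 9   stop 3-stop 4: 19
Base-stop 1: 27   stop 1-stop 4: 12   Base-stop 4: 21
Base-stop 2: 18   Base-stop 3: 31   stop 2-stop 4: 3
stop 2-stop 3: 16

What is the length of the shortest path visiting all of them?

40 miles — the minimum one-way total.

There are 4! = 24 possible orderings.
Base→stop 1→stop 2→stop 3→stop 4: 27+9+16+19 = 71
Base→stop 1→stop 2→stop 4→stop 3: 27+9+3+19 = 58
Base→stop 1→stop 3→stop 2→stop 4: 27+7+16+3 = 53
Base→stop 1→stop 3→stop 4→stop 2: 27+7+19+3 = 56
Base→stop 1→stop 4→stop 2→stop 3: 27+12+3+16 = 58
Base→stop 1→stop 4→stop 3→stop 2: 27+12+19+16 = 74
Base→stop 2→stop 1→stop 3→stop 4: 18+9+7+19 = 53
Base→stop 2→stop 1→stop 4→stop 3: 18+9+12+19 = 58
Base→stop 2→stop 3→stop 1→stop 4: 18+16+7+12 = 53
Base→stop 2→stop 3→stop 4→stop 1: 18+16+19+12 = 65
Base→stop 2→stop 4→stop 1→stop 3: 18+3+12+7 = 40
Base→stop 2→stop 4→stop 3→stop 1: 18+3+19+7 = 47
Base→stop 3→stop 1→stop 2→stop 4: 31+7+9+3 = 50
Base→stop 3→stop 1→stop 4→stop 2: 31+7+12+3 = 53
… (10 more)
The minimum is 40.
One shortest path: Base → stop 2 → stop 4 → stop 1 → stop 3.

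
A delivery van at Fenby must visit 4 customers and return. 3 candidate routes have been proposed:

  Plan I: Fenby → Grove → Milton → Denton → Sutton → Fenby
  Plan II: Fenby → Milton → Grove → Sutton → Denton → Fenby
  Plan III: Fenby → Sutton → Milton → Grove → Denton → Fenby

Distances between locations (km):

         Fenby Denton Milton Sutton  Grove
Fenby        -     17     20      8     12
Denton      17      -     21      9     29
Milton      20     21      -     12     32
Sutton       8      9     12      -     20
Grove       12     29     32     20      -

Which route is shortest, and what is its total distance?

Shortest is Plan I, total 82 km.

Plan I: 12 + 32 + 21 + 9 + 8 = 82
Plan II: 20 + 32 + 20 + 9 + 17 = 98
Plan III: 8 + 12 + 32 + 29 + 17 = 98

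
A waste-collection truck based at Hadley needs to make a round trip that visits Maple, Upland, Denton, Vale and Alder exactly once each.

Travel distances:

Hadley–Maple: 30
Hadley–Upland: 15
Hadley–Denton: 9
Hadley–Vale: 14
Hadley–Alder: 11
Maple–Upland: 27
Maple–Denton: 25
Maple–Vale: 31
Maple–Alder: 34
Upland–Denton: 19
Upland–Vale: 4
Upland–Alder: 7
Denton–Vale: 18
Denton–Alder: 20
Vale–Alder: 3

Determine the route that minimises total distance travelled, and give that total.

There are 60 distinct closed tours to check (reversals are equivalent).
Hadley→Maple→Upland→Denton→Vale→Alder→Hadley: 30+27+19+18+3+11 = 108
Hadley→Maple→Upland→Denton→Alder→Vale→Hadley: 30+27+19+20+3+14 = 113
Hadley→Maple→Upland→Vale→Denton→Alder→Hadley: 30+27+4+18+20+11 = 110
Hadley→Maple→Upland→Vale→Alder→Denton→Hadley: 30+27+4+3+20+9 = 93
Hadley→Maple→Upland→Alder→Denton→Vale→Hadley: 30+27+7+20+18+14 = 116
Hadley→Maple→Upland→Alder→Vale→Denton→Hadley: 30+27+7+3+18+9 = 94
Hadley→Maple→Denton→Upland→Vale→Alder→Hadley: 30+25+19+4+3+11 = 92
Hadley→Maple→Denton→Upland→Alder→Vale→Hadley: 30+25+19+7+3+14 = 98
Hadley→Maple→Denton→Vale→Upland→Alder→Hadley: 30+25+18+4+7+11 = 95
Hadley→Maple→Denton→Vale→Alder→Upland→Hadley: 30+25+18+3+7+15 = 98
Hadley→Maple→Denton→Alder→Upland→Vale→Hadley: 30+25+20+7+4+14 = 100
Hadley→Maple→Denton→Alder→Vale→Upland→Hadley: 30+25+20+3+4+15 = 97
Hadley→Maple→Vale→Upland→Denton→Alder→Hadley: 30+31+4+19+20+11 = 115
Hadley→Maple→Vale→Upland→Alder→Denton→Hadley: 30+31+4+7+20+9 = 101
… (46 more)
Hadley→Denton→Maple→Upland→Vale→Alder→Hadley: 9+25+27+4+3+11 = 79  ← best
The minimum is 79.
One optimal route: Hadley → Denton → Maple → Upland → Vale → Alder → Hadley (or its reverse).

Minimum total distance: 79.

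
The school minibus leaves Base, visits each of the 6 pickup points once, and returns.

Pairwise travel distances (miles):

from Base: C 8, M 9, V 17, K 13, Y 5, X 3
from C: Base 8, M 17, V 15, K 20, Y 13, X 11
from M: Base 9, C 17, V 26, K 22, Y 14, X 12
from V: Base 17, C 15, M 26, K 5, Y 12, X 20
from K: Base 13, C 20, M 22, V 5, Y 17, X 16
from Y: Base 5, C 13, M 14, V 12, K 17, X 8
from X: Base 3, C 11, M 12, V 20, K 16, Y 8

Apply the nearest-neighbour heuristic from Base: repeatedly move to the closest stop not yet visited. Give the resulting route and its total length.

Total distance 74 miles via the nearest-neighbour route Base → X → Y → V → K → C → M → Base.

Base → [X:3 / Y:5 / C:8 / M:9 / K:13 / V:17] → X (3)
X → [Y:8 / C:11 / M:12 / K:16 / V:20] → Y (8)
Y → [V:12 / C:13 / M:14 / K:17] → V (12)
V → [K:5 / C:15 / M:26] → K (5)
K → [C:20 / M:22] → C (20)
C → [M:17] → M (17)
Return M→Base: 9.
Total = 3 + 8 + 12 + 5 + 20 + 17 + 9 = 74.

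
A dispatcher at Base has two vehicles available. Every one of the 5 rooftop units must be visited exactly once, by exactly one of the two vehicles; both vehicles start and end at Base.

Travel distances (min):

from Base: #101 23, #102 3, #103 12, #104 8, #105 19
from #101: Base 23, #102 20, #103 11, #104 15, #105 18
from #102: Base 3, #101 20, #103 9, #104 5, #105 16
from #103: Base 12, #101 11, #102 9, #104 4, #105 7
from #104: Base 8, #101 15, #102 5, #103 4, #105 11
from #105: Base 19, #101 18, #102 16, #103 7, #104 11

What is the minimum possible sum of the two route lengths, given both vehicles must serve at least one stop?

There are 2^4 − 1 = 15 ways to divide the 5 stops into two non-empty groups. For each, the best each vehicle can do is its own shortest tour through its group:
  {#101} + {#102, #103, #104, #105}: 46 + 38 = 84
  {#102} + {#101, #103, #104, #105}: 6 + 60 = 66
  {#101, #102} + {#103, #104, #105}: 46 + 38 = 84
  {#103} + {#101, #102, #104, #105}: 24 + 60 = 84
  {#101, #103} + {#102, #104, #105}: 46 + 38 = 84
  {#102, #103} + {#101, #104, #105}: 24 + 60 = 84
  … (15 splits in total)
Best: vehicle 1 Base → #102 → Base = 6; vehicle 2 Base → #101 → #103 → #105 → #104 → Base = 60; combined 66.

66 min — the smallest possible combined total.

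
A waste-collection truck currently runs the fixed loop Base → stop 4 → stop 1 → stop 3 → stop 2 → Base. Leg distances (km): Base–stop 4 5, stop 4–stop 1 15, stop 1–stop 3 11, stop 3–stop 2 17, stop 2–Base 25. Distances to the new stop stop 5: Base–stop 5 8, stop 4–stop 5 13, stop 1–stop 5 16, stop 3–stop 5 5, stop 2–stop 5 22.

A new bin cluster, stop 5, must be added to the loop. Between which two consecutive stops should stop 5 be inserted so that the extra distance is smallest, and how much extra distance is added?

Adding 5 km by placing stop 5 on the stop 2–Base leg.

Insertion cost between consecutive stops i–j is d(i,stop 5) + d(stop 5,j) − d(i,j):
  between Base and stop 4: 8 + 13 − 5 = 16
  between stop 4 and stop 1: 13 + 16 − 15 = 14
  between stop 1 and stop 3: 16 + 5 − 11 = 10
  between stop 3 and stop 2: 5 + 22 − 17 = 10
  between stop 2 and Base: 22 + 8 − 25 = 5
Cheapest insertion is between stop 2 and Base, adding 5.
New total = 73 + 5 = 78.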